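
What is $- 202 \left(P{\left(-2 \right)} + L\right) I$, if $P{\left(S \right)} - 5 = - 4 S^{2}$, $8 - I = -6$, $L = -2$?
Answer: $36764$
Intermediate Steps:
$I = 14$ ($I = 8 - -6 = 8 + 6 = 14$)
$P{\left(S \right)} = 5 - 4 S^{2}$
$- 202 \left(P{\left(-2 \right)} + L\right) I = - 202 \left(\left(5 - 4 \left(-2\right)^{2}\right) - 2\right) 14 = - 202 \left(\left(5 - 16\right) - 2\right) 14 = - 202 \left(-11 - 2\right) 14 = - 202 \left(\left(-13\right) 14\right) = \left(-202\right) \left(-182\right) = 36764$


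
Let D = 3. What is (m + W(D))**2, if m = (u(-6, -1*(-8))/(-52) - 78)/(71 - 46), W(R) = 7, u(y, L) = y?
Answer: 10201/676 ≈ 15.090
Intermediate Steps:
m = -81/26 (m = (-6/(-52) - 78)/(71 - 46) = (-6*(-1/52) - 78)/25 = (3/26 - 78)*(1/25) = -2025/26*1/25 = -81/26 ≈ -3.1154)
(m + W(D))**2 = (-81/26 + 7)**2 = (101/26)**2 = 10201/676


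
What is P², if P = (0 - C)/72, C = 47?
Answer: 2209/5184 ≈ 0.42612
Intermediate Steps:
P = -47/72 (P = (0 - 1*47)/72 = (0 - 47)*(1/72) = -47*1/72 = -47/72 ≈ -0.65278)
P² = (-47/72)² = 2209/5184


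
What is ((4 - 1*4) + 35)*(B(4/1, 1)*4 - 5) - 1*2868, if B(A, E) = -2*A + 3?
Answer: -3743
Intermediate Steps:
B(A, E) = 3 - 2*A
((4 - 1*4) + 35)*(B(4/1, 1)*4 - 5) - 1*2868 = ((4 - 1*4) + 35)*((3 - 8/1)*4 - 5) - 1*2868 = ((4 - 4) + 35)*((3 - 8)*4 - 5) - 2868 = (0 + 35)*((3 - 2*4)*4 - 5) - 2868 = 35*((3 - 8)*4 - 5) - 2868 = 35*(-5*4 - 5) - 2868 = 35*(-20 - 5) - 2868 = 35*(-25) - 2868 = -875 - 2868 = -3743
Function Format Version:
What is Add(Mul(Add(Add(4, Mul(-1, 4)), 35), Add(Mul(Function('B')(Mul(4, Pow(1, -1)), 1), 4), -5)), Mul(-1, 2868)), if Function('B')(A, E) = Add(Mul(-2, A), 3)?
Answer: -3743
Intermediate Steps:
Function('B')(A, E) = Add(3, Mul(-2, A))
Add(Mul(Add(Add(4, Mul(-1, 4)), 35), Add(Mul(Function('B')(Mul(4, Pow(1, -1)), 1), 4), -5)), Mul(-1, 2868)) = Add(Mul(Add(Add(4, Mul(-1, 4)), 35), Add(Mul(Add(3, Mul(-2, Mul(4, Pow(1, -1)))), 4), -5)), Mul(-1, 2868)) = Add(Mul(Add(Add(4, -4), 35), Add(Mul(Add(3, Mul(-2, Mul(4, 1))), 4), -5)), -2868) = Add(Mul(Add(0, 35), Add(Mul(Add(3, Mul(-2, 4)), 4), -5)), -2868) = Add(Mul(35, Add(Mul(Add(3, -8), 4), -5)), -2868) = Add(Mul(35, Add(Mul(-5, 4), -5)), -2868) = Add(Mul(35, Add(-20, -5)), -2868) = Add(Mul(35, -25), -2868) = Add(-875, -2868) = -3743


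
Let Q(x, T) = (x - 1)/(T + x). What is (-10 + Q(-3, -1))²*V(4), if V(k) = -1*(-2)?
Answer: 162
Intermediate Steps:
Q(x, T) = (-1 + x)/(T + x)
V(k) = 2
(-10 + Q(-3, -1))²*V(4) = (-10 + (-1 - 3)/(-1 - 3))²*2 = (-10 - 4/(-4))²*2 = (-10 - ¼*(-4))²*2 = (-10 + 1)²*2 = (-9)²*2 = 81*2 = 162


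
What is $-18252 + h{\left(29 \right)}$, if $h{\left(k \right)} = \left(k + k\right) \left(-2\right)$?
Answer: $-18368$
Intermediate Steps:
$h{\left(k \right)} = - 4 k$ ($h{\left(k \right)} = 2 k \left(-2\right) = - 4 k$)
$-18252 + h{\left(29 \right)} = -18252 - 116 = -18368$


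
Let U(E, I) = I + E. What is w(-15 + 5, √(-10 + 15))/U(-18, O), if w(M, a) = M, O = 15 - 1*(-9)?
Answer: -5/3 ≈ -1.6667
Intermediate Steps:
O = 24 (O = 15 + 9 = 24)
U(E, I) = E + I
w(-15 + 5, √(-10 + 15))/U(-18, O) = (-15 + 5)/(-18 + 24) = -10/6 = -10*⅙ = -5/3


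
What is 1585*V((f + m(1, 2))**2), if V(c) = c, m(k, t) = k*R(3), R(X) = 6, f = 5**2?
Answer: 1523185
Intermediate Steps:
f = 25
m(k, t) = 6*k (m(k, t) = k*6 = 6*k)
1585*V((f + m(1, 2))**2) = 1585*(25 + 6*1)**2 = 1585*(25 + 6)**2 = 1585*31**2 = 1585*961 = 1523185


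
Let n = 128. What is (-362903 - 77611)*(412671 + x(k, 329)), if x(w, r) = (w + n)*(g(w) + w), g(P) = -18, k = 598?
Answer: -367278988014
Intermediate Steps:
x(w, r) = (-18 + w)*(128 + w) (x(w, r) = (w + 128)*(-18 + w) = (128 + w)*(-18 + w) = (-18 + w)*(128 + w))
(-362903 - 77611)*(412671 + x(k, 329)) = (-362903 - 77611)*(412671 + (-2304 + 598² + 110*598)) = -440514*(412671 + (-2304 + 357604 + 65780)) = -440514*(412671 + 421080) = -440514*833751 = -367278988014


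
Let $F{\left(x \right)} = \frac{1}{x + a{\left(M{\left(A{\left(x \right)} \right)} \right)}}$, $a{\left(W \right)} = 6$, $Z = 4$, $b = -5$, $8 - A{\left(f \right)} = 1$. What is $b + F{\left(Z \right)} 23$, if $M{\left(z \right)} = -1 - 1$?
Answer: $- \frac{27}{10} \approx -2.7$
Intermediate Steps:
$A{\left(f \right)} = 7$ ($A{\left(f \right)} = 8 - 1 = 7$)
$M{\left(z \right)} = -2$ ($M{\left(z \right)} = -1 - 1 = -2$)
$F{\left(x \right)} = \frac{1}{6 + x}$ ($F{\left(x \right)} = \frac{1}{x + 6} = \frac{1}{6 + x}$)
$b + F{\left(Z \right)} 23 = -5 + \frac{1}{6 + 4} \cdot 23 = -5 + \frac{1}{10} \cdot 23 = -5 + \frac{23}{10} = - \frac{27}{10}$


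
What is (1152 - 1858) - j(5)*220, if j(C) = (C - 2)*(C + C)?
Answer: -7306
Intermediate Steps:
j(C) = 2*C*(-2 + C) (j(C) = (-2 + C)*(2*C) = 2*C*(-2 + C))
(1152 - 1858) - j(5)*220 = (1152 - 1858) - 2*5*(-2 + 5)*220 = -706 - 2*5*3*220 = -706 - 30*220 = -706 - 1*6600 = -706 - 6600 = -7306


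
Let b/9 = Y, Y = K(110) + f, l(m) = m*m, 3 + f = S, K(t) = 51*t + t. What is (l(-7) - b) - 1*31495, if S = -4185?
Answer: -45234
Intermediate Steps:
K(t) = 52*t
f = -4188 (f = -3 - 4185 = -4188)
l(m) = m²
Y = 1532 (Y = 52*110 - 4188 = 5720 - 4188 = 1532)
b = 13788 (b = 9*1532 = 13788)
(l(-7) - b) - 1*31495 = ((-7)² - 1*13788) - 1*31495 = (49 - 13788) - 31495 = -13739 - 31495 = -45234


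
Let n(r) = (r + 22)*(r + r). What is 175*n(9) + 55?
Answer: 97705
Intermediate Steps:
n(r) = 2*r*(22 + r) (n(r) = (22 + r)*(2*r) = 2*r*(22 + r))
175*n(9) + 55 = 175*(2*9*(22 + 9)) + 55 = 175*(2*9*31) + 55 = 175*558 + 55 = 97650 + 55 = 97705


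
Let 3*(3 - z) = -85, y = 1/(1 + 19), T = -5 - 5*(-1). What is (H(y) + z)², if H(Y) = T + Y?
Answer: 3545689/3600 ≈ 984.91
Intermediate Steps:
T = 0 (T = -5 + 5 = 0)
y = 1/20 ≈ 0.050000
H(Y) = Y (H(Y) = 0 + Y = Y)
z = 94/3 (z = 3 - ⅓*(-85) = 3 + 85/3 = 94/3 ≈ 31.333)
(H(y) + z)² = (1/20 + 94/3)² = (1883/60)² = 3545689/3600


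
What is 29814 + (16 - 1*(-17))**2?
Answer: 30903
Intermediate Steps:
29814 + (16 - 1*(-17))**2 = 29814 + (16 + 17)**2 = 29814 + 33**2 = 29814 + 1089 = 30903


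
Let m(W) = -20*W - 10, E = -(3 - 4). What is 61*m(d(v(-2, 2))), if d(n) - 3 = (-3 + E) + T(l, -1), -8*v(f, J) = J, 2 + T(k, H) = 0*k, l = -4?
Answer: 610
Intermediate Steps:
T(k, H) = -2 (T(k, H) = -2 + 0*k = -2 + 0 = -2)
v(f, J) = -J/8
E = 1 (E = -1*(-1) = 1)
d(n) = -1 (d(n) = 3 + ((-3 + 1) - 2) = 3 + (-2 - 2) = 3 - 4 = -1)
m(W) = -10 - 20*W
61*m(d(v(-2, 2))) = 61*(-10 - 20*(-1)) = 61*(-10 + 20) = 61*10 = 610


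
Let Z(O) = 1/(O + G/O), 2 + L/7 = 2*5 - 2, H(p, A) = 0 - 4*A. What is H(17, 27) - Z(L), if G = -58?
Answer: -92145/853 ≈ -108.02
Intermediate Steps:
H(p, A) = -4*A
L = 42 (L = -14 + 7*(2*5 - 2) = -14 + 7*(10 - 2) = -14 + 7*8 = -14 + 56 = 42)
Z(O) = 1/(O - 58/O)
H(17, 27) - Z(L) = -4*27 - 42/(-58 + 42**2) = -108 - 42/(-58 + 1764) = -108 - 42/1706 = -108 - 1*21/853 = -108 - 21/853 = -92145/853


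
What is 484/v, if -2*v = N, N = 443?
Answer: -968/443 ≈ -2.1851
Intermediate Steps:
v = -443/2 (v = -1/2*443 = -443/2 ≈ -221.50)
484/v = 484/(-443/2) = 484*(-2/443) = -968/443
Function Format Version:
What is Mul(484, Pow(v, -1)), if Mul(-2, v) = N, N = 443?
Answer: Rational(-968, 443) ≈ -2.1851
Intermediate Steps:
v = Rational(-443, 2) (v = Mul(Rational(-1, 2), 443) = Rational(-443, 2) ≈ -221.50)
Mul(484, Pow(v, -1)) = Mul(484, Pow(Rational(-443, 2), -1)) = Mul(484, Rational(-2, 443)) = Rational(-968, 443)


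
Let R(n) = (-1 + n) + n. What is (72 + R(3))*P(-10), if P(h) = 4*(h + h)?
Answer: -6160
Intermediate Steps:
R(n) = -1 + 2*n
P(h) = 8*h (P(h) = 4*(2*h) = 8*h)
(72 + R(3))*P(-10) = (72 + (-1 + 2*3))*(8*(-10)) = (72 + (-1 + 6))*(-80) = (72 + 5)*(-80) = 77*(-80) = -6160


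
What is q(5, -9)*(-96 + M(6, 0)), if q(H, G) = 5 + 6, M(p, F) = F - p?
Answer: -1122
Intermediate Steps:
q(H, G) = 11
q(5, -9)*(-96 + M(6, 0)) = 11*(-96 + (0 - 1*6)) = 11*(-96 + (0 - 6)) = 11*(-96 - 6) = 11*(-102) = -1122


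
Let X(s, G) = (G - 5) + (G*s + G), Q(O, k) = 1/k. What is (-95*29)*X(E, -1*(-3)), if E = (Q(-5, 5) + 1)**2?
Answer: -73283/5 ≈ -14657.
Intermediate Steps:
E = 36/25 (E = (1/5 + 1)**2 = (6/5)**2 = 36/25 ≈ 1.4400)
X(s, G) = -5 + 2*G + G*s (X(s, G) = (-5 + G) + (G + G*s) = -5 + 2*G + G*s)
(-95*29)*X(E, -1*(-3)) = (-95*29)*(-5 + 2*(-1*(-3)) - 1*(-3)*(36/25)) = -2755*(-5 + 2*3 + 3*(36/25)) = -2755*(-5 + 6 + 108/25) = -2755*133/25 = -73283/5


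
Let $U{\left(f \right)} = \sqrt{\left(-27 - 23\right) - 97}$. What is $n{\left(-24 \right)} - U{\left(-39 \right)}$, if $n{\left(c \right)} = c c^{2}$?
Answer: $-13824 - 7 i \sqrt{3} \approx -13824.0 - 12.124 i$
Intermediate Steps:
$n{\left(c \right)} = c^{3}$
$U{\left(f \right)} = 7 i \sqrt{3}$ ($U{\left(f \right)} = \sqrt{\left(-27 - 23\right) - 97} = \sqrt{-50 - 97} = \sqrt{-147} = 7 i \sqrt{3}$)
$n{\left(-24 \right)} - U{\left(-39 \right)} = \left(-24\right)^{3} - 7 i \sqrt{3} = -13824 - 7 i \sqrt{3}$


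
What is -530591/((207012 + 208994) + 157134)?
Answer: -530591/573140 ≈ -0.92576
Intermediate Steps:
-530591/((207012 + 208994) + 157134) = -530591/(416006 + 157134) = -530591/573140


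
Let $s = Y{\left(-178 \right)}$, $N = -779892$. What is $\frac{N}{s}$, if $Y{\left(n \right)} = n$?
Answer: $\frac{389946}{89} \approx 4381.4$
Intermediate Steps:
$s = -178$
$\frac{N}{s} = - \frac{779892}{-178} = \left(-779892\right) \left(- \frac{1}{178}\right) = \frac{389946}{89}$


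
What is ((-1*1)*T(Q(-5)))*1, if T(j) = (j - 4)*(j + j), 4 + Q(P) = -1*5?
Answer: -234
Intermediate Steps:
Q(P) = -9 (Q(P) = -4 - 1*5 = -4 - 5 = -9)
T(j) = 2*j*(-4 + j) (T(j) = (-4 + j)*(2*j) = 2*j*(-4 + j))
((-1*1)*T(Q(-5)))*1 = ((-1*1)*(2*(-9)*(-4 - 9)))*1 = -2*(-9)*(-13)*1 = -1*234*1 = -234*1 = -234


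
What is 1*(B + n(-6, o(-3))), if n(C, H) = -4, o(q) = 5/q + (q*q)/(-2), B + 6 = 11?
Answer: 1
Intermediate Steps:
B = 5 (B = -6 + 11 = 5)
o(q) = 5/q - q²/2 (o(q) = 5/q + q²*(-½) = 5/q - q²/2)
1*(B + n(-6, o(-3))) = 1*(5 - 4) = 1*1 = 1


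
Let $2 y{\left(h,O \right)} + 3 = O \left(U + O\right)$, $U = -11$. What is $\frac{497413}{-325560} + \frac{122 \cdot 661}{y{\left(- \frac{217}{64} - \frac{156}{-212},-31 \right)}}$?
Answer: $\frac{5762386617}{46989160} \approx 122.63$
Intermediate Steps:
$y{\left(h,O \right)} = - \frac{3}{2} + \frac{O \left(-11 + O\right)}{2}$
$\frac{497413}{-325560} + \frac{122 \cdot 661}{y{\left(- \frac{217}{64} - \frac{156}{-212},-31 \right)}} = \frac{497413}{-325560} + \frac{122 \cdot 661}{- \frac{3}{2} + \frac{\left(-31\right)^{2}}{2} - - \frac{341}{2}} = 497413 \left(- \frac{1}{325560}\right) + \frac{80642}{- \frac{3}{2} + \frac{1}{2} \cdot 961 + \frac{341}{2}} = - \frac{497413}{325560} + \frac{80642}{- \frac{3}{2} + \frac{961}{2} + \frac{341}{2}} = - \frac{497413}{325560} + \frac{80642}{\frac{1299}{2}} = - \frac{497413}{325560} + 80642 \cdot \frac{2}{1299} = - \frac{497413}{325560} + \frac{161284}{1299} = \frac{5762386617}{46989160}$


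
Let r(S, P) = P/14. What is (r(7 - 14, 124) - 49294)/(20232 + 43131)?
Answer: -344996/443541 ≈ -0.77782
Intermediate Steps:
r(S, P) = P/14 (r(S, P) = P*(1/14) = P/14)
(r(7 - 14, 124) - 49294)/(20232 + 43131) = ((1/14)*124 - 49294)/(20232 + 43131) = (62/7 - 49294)/63363 = -344996/7*1/63363 = -344996/443541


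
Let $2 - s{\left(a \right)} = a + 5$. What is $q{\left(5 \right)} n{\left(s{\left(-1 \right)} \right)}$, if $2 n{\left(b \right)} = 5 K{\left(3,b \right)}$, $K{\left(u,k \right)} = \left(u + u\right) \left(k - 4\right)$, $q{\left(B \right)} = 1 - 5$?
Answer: $360$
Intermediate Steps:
$q{\left(B \right)} = -4$ ($q{\left(B \right)} = 1 - 5 = -4$)
$s{\left(a \right)} = -3 - a$ ($s{\left(a \right)} = 2 - \left(a + 5\right) = 2 - \left(5 + a\right) = -3 - a$)
$K{\left(u,k \right)} = 2 u \left(-4 + k\right)$
$n{\left(b \right)} = -60 + 15 b$ ($n{\left(b \right)} = \frac{5 \cdot 2 \cdot 3 \left(-4 + b\right)}{2} = \frac{5 \left(-24 + 6 b\right)}{2} = \frac{-120 + 30 b}{2} = -60 + 15 b$)
$q{\left(5 \right)} n{\left(s{\left(-1 \right)} \right)} = - 4 \left(-60 + 15 \left(-3 - -1\right)\right) = - 4 \left(-60 + 15 \left(-3 + 1\right)\right) = - 4 \left(-60 + 15 \left(-2\right)\right) = - 4 \left(-60 - 30\right) = \left(-4\right) \left(-90\right) = 360$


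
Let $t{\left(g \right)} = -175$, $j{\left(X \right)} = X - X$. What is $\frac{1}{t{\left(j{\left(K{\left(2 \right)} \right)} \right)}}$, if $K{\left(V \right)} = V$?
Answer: $- \frac{1}{175} \approx -0.0057143$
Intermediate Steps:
$j{\left(X \right)} = 0$
$\frac{1}{t{\left(j{\left(K{\left(2 \right)} \right)} \right)}} = \frac{1}{-175} = - \frac{1}{175}$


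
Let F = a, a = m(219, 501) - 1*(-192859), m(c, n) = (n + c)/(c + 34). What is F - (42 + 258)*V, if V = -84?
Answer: 55169647/253 ≈ 2.1806e+5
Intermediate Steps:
m(c, n) = (c + n)/(34 + c)
a = 48794047/253 (a = (219 + 501)/(34 + 219) - 1*(-192859) = 720/253 + 192859 = 48794047/253 ≈ 1.9286e+5)
F = 48794047/253 ≈ 1.9286e+5
F - (42 + 258)*V = 48794047/253 - (42 + 258)*(-84) = 48794047/253 - 300*(-84) = 48794047/253 - 1*(-25200) = 48794047/253 + 25200 = 55169647/253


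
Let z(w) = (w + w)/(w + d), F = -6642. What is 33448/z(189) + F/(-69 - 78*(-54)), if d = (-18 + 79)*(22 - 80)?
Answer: -77348400002/261009 ≈ -2.9634e+5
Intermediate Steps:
d = -3538 (d = 61*(-58) = -3538)
z(w) = 2*w/(-3538 + w) (z(w) = (w + w)/(w - 3538) = (2*w)/(-3538 + w) = 2*w/(-3538 + w))
33448/z(189) + F/(-69 - 78*(-54)) = 33448/((2*189/(-3538 + 189))) - 6642/(-69 - 78*(-54)) = 33448/((2*189/(-3349))) - 6642/(-69 + 4212) = 33448/((2*189*(-1/3349))) - 6642/4143 = 33448/(-378/3349) - 6642*1/4143 = 33448*(-3349/378) - 2214/1381 = -56008676/189 - 2214/1381 = -77348400002/261009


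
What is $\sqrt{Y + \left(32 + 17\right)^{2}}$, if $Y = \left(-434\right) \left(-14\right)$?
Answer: $7 \sqrt{173} \approx 92.071$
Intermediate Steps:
$Y = 6076$
$\sqrt{Y + \left(32 + 17\right)^{2}} = \sqrt{6076 + \left(32 + 17\right)^{2}} = \sqrt{6076 + 49^{2}} = \sqrt{6076 + 2401} = \sqrt{8477} = 7 \sqrt{173}$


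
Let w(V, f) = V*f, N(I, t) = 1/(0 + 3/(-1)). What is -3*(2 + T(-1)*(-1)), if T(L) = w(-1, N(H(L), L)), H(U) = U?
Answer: -5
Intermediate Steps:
N(I, t) = -⅓ (N(I, t) = 1/(0 + 3*(-1)) = 1/(0 - 3) = 1/(-3) = -⅓)
T(L) = ⅓ (T(L) = -1*(-⅓) = ⅓)
-3*(2 + T(-1)*(-1)) = -3*(2 + (⅓)*(-1)) = -3*(2 - ⅓) = -3*5/3 = -5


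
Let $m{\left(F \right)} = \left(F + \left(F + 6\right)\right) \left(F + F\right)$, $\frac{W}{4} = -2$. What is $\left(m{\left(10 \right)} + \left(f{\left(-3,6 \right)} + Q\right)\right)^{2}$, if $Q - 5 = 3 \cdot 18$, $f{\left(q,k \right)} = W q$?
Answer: $363609$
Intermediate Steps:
$W = -8$ ($W = 4 \left(-2\right) = -8$)
$f{\left(q,k \right)} = - 8 q$
$m{\left(F \right)} = 2 F \left(6 + 2 F\right)$ ($m{\left(F \right)} = \left(F + \left(6 + F\right)\right) 2 F = \left(6 + 2 F\right) 2 F = 2 F \left(6 + 2 F\right)$)
$Q = 59$ ($Q = 5 + 3 \cdot 18 = 5 + 54 = 59$)
$\left(m{\left(10 \right)} + \left(f{\left(-3,6 \right)} + Q\right)\right)^{2} = \left(4 \cdot 10 \left(3 + 10\right) + \left(\left(-8\right) \left(-3\right) + 59\right)\right)^{2} = \left(4 \cdot 10 \cdot 13 + \left(24 + 59\right)\right)^{2} = \left(520 + 83\right)^{2} = 603^{2} = 363609$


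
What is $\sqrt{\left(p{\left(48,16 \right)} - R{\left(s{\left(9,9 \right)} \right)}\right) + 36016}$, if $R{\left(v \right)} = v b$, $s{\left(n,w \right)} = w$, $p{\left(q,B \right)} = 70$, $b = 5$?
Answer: $\sqrt{36041} \approx 189.84$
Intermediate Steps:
$R{\left(v \right)} = 5 v$ ($R{\left(v \right)} = v 5 = 5 v$)
$\sqrt{\left(p{\left(48,16 \right)} - R{\left(s{\left(9,9 \right)} \right)}\right) + 36016} = \sqrt{\left(70 - 5 \cdot 9\right) + 36016} = \sqrt{\left(70 - 45\right) + 36016} = \sqrt{25 + 36016} = \sqrt{36041}$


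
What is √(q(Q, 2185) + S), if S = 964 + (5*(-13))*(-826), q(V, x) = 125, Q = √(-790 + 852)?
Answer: √54779 ≈ 234.05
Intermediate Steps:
Q = √62 ≈ 7.8740
S = 54654 (S = 964 - 65*(-826) = 964 + 53690 = 54654)
√(q(Q, 2185) + S) = √(125 + 54654) = √54779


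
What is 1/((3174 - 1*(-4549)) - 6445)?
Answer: 1/1278 ≈ 0.00078247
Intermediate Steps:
1/((3174 - 1*(-4549)) - 6445) = 1/((3174 + 4549) - 6445) = 1/(7723 - 6445) = 1/1278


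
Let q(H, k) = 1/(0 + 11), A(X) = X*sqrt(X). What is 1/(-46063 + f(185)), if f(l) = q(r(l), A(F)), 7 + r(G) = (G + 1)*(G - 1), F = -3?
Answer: -11/506692 ≈ -2.1709e-5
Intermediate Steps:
A(X) = X**(3/2)
r(G) = -7 + (1 + G)*(-1 + G) (r(G) = -7 + (G + 1)*(G - 1) = -7 + (1 + G)*(-1 + G))
q(H, k) = 1/11
f(l) = 1/11
1/(-46063 + f(185)) = 1/(-46063 + 1/11) = 1/(-506692/11) = -11/506692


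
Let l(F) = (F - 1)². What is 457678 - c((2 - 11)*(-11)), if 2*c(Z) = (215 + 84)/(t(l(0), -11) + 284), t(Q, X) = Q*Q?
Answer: 260876161/570 ≈ 4.5768e+5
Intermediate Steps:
l(F) = (-1 + F)²
t(Q, X) = Q²
c(Z) = 299/570 (c(Z) = ((215 + 84)/(((-1 + 0)²)² + 284))/2 = (299/(((-1)²)² + 284))/2 = (299/(1² + 284))/2 = (299/(1 + 284))/2 = (299/285)/2 = (299*(1/285))/2 = (½)*(299/285) = 299/570)
457678 - c((2 - 11)*(-11)) = 457678 - 1*299/570 = 457678 - 299/570 = 260876161/570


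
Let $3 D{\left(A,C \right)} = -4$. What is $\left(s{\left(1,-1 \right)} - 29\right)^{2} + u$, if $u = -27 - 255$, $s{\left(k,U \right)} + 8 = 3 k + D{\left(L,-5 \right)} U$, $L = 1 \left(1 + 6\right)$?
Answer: $\frac{7066}{9} \approx 785.11$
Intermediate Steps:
$L = 7$ ($L = 1 \cdot 7 = 7$)
$D{\left(A,C \right)} = - \frac{4}{3}$ ($D{\left(A,C \right)} = \frac{1}{3} \left(-4\right) = - \frac{4}{3}$)
$s{\left(k,U \right)} = -8 + 3 k - \frac{4 U}{3}$ ($s{\left(k,U \right)} = -8 - \left(- 3 k + \frac{4 U}{3}\right) = -8 + 3 k - \frac{4 U}{3}$)
$u = -282$ ($u = -27 - 255 = -282$)
$\left(s{\left(1,-1 \right)} - 29\right)^{2} + u = \left(\left(-8 + 3 \cdot 1 - - \frac{4}{3}\right) - 29\right)^{2} - 282 = \left(\left(-8 + 3 + \frac{4}{3}\right) - 29\right)^{2} - 282 = \left(- \frac{11}{3} - 29\right)^{2} - 282 = \left(- \frac{98}{3}\right)^{2} - 282 = \frac{9604}{9} - 282 = \frac{7066}{9}$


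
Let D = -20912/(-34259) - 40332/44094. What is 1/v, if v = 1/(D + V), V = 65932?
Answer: 16599582880702/251769391 ≈ 65932.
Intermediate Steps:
D = -76606710/251769391 (D = -20912*(-1/34259) - 40332*1/44094 = 20912/34259 - 6722/7349 = -76606710/251769391 ≈ -0.30427)
v = 251769391/16599582880702 (v = 1/(-76606710/251769391 + 65932) = 1/(16599582880702/251769391) = 251769391/16599582880702 ≈ 1.5167e-5)
1/v = 1/(251769391/16599582880702) = 16599582880702/251769391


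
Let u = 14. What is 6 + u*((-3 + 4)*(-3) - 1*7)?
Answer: -134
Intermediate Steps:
6 + u*((-3 + 4)*(-3) - 1*7) = 6 + 14*((-3 + 4)*(-3) - 1*7) = 6 + 14*(1*(-3) - 7) = 6 + 14*(-3 - 7) = 6 + 14*(-10) = 6 - 140 = -134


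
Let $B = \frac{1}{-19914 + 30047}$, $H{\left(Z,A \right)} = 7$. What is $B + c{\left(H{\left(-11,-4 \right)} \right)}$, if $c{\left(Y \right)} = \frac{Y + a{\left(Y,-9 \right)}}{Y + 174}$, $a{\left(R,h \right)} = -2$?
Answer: $\frac{50846}{1834073} \approx 0.027723$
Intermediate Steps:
$B = \frac{1}{10133} \approx 9.8687 \cdot 10^{-5}$
$c{\left(Y \right)} = \frac{-2 + Y}{174 + Y}$ ($c{\left(Y \right)} = \frac{Y - 2}{Y + 174} = \frac{-2 + Y}{174 + Y}$)
$B + c{\left(H{\left(-11,-4 \right)} \right)} = \frac{1}{10133} + \frac{-2 + 7}{174 + 7} = \frac{1}{10133} + \frac{1}{181} \cdot 5 = \frac{1}{10133} + \frac{5}{181} = \frac{50846}{1834073}$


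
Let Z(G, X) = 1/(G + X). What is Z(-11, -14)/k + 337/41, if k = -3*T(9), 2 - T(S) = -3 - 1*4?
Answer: 227516/27675 ≈ 8.2210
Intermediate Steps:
T(S) = 9 (T(S) = 2 - (-3 - 1*4) = 2 - (-3 - 4) = 2 - 1*(-7) = 2 + 7 = 9)
k = -27 (k = -3*9 = -27)
Z(-11, -14)/k + 337/41 = 1/(-11 - 14*(-27)) + 337/41 = -1/27/(-25) + 337*(1/41) = -1/25*(-1/27) + 337/41 = 1/675 + 337/41 = 227516/27675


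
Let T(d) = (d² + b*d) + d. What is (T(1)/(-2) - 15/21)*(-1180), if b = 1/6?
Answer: 44545/21 ≈ 2121.2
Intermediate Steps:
b = ⅙ ≈ 0.16667
T(d) = d² + 7*d/6 (T(d) = (d² + d/6) + d = d² + 7*d/6)
(T(1)/(-2) - 15/21)*(-1180) = (((⅙)*1*(7 + 6*1))/(-2) - 15/21)*(-1180) = (((⅙)*1*(7 + 6))*(-½) - 15*1/21)*(-1180) = (((⅙)*1*13)*(-½) - 5/7)*(-1180) = ((13/6)*(-½) - 5/7)*(-1180) = (-13/12 - 5/7)*(-1180) = -151/84*(-1180) = 44545/21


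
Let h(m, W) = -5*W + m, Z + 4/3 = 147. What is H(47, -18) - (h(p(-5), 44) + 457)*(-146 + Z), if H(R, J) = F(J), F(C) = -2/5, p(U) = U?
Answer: 1154/15 ≈ 76.933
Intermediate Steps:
Z = 437/3 (Z = -4/3 + 147 = 437/3 ≈ 145.67)
h(m, W) = m - 5*W
F(C) = -⅖ (F(C) = -2*⅕ = -⅖)
H(R, J) = -⅖
H(47, -18) - (h(p(-5), 44) + 457)*(-146 + Z) = -⅖ - ((-5 - 5*44) + 457)*(-146 + 437/3) = -⅖ - ((-5 - 220) + 457)*(-1)/3 = -⅖ - (-225 + 457)*(-1)/3 = -⅖ - 232*(-1)/3 = -⅖ - 1*(-232/3) = -⅖ + 232/3 = 1154/15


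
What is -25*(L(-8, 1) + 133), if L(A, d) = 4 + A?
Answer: -3225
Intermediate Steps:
-25*(L(-8, 1) + 133) = -25*((4 - 8) + 133) = -25*(-4 + 133) = -25*129 = -3225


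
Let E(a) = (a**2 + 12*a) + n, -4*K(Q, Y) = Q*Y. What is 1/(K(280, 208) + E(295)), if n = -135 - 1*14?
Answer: 1/75856 ≈ 1.3183e-5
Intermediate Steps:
n = -149 (n = -135 - 14 = -149)
K(Q, Y) = -Q*Y/4
E(a) = -149 + a**2 + 12*a (E(a) = (a**2 + 12*a) - 149 = -149 + a**2 + 12*a)
1/(K(280, 208) + E(295)) = 1/(-1/4*280*208 + (-149 + 295**2 + 12*295)) = 1/(-14560 + (-149 + 87025 + 3540)) = 1/(-14560 + 90416) = 1/75856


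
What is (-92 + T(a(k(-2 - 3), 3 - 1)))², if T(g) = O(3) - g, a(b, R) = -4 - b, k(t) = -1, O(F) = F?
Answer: 7396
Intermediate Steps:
T(g) = 3 - g
(-92 + T(a(k(-2 - 3), 3 - 1)))² = (-92 + (3 - (-4 - 1*(-1))))² = (-92 + (3 - (-4 + 1)))² = (-92 + (3 - 1*(-3)))² = (-92 + (3 + 3))² = (-92 + 6)² = (-86)² = 7396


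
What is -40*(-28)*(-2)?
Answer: -2240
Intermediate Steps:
-40*(-28)*(-2) = 1120*(-2) = -2240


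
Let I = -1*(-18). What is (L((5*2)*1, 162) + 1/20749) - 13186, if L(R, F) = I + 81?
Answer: -271542162/20749 ≈ -13087.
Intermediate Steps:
I = 18
L(R, F) = 99 (L(R, F) = 18 + 81 = 99)
(L((5*2)*1, 162) + 1/20749) - 13186 = (99 + 1/20749) - 13186 = 2054152/20749 - 13186 = -271542162/20749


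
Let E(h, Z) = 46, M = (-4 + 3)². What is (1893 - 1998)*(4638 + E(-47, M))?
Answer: -491820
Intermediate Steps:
M = 1 (M = (-1)² = 1)
(1893 - 1998)*(4638 + E(-47, M)) = (1893 - 1998)*(4638 + 46) = -105*4684 = -491820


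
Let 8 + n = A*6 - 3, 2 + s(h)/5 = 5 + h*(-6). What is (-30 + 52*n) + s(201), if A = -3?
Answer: -7553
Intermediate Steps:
s(h) = 15 - 30*h (s(h) = -10 + 5*(5 + h*(-6)) = -10 + 5*(5 - 6*h) = -10 + (25 - 30*h) = 15 - 30*h)
n = -29 (n = -8 + (-3*6 - 3) = -8 + (-18 - 3) = -8 - 21 = -29)
(-30 + 52*n) + s(201) = (-30 + 52*(-29)) + (15 - 30*201) = (-30 - 1508) + (15 - 6030) = -1538 - 6015 = -7553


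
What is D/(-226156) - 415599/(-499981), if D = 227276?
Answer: -701552654/4038346537 ≈ -0.17372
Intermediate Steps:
D/(-226156) - 415599/(-499981) = 227276/(-226156) - 415599/(-499981) = 227276*(-1/226156) - 415599*(-1/499981) = -8117/8077 + 415599/499981 = -701552654/4038346537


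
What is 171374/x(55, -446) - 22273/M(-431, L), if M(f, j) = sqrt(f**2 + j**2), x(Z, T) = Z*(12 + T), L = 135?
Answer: -12241/1705 - 22273*sqrt(203986)/203986 ≈ -56.494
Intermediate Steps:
171374/x(55, -446) - 22273/M(-431, L) = 171374/((55*(12 - 446))) - 22273/sqrt((-431)**2 + 135**2) = 171374/((55*(-434))) - 22273/sqrt(185761 + 18225) = 171374/(-23870) - 22273*sqrt(203986)/203986 = 171374*(-1/23870) - 22273*sqrt(203986)/203986 = -12241/1705 - 22273*sqrt(203986)/203986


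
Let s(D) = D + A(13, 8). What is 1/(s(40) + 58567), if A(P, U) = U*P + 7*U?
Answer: 1/58767 ≈ 1.7016e-5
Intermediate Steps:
A(P, U) = 7*U + P*U (A(P, U) = P*U + 7*U = 7*U + P*U)
s(D) = 160 + D (s(D) = D + 8*(7 + 13) = D + 8*20 = D + 160 = 160 + D)
1/(s(40) + 58567) = 1/((160 + 40) + 58567) = 1/(200 + 58567) = 1/58767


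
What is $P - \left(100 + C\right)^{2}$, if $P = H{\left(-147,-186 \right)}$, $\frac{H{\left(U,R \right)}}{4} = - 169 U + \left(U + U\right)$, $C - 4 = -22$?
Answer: $91472$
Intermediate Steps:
$C = -18$ ($C = 4 - 22 = -18$)
$H{\left(U,R \right)} = - 668 U$ ($H{\left(U,R \right)} = 4 \left(- 169 U + \left(U + U\right)\right) = 4 \left(- 169 U + 2 U\right) = 4 \left(- 167 U\right) = - 668 U$)
$P = 98196$ ($P = \left(-668\right) \left(-147\right) = 98196$)
$P - \left(100 + C\right)^{2} = 98196 - \left(100 - 18\right)^{2} = 98196 - 82^{2} = 98196 - 6724 = 91472$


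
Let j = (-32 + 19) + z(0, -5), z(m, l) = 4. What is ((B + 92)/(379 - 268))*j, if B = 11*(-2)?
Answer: -210/37 ≈ -5.6757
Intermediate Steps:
B = -22
j = -9 (j = (-32 + 19) + 4 = -13 + 4 = -9)
((B + 92)/(379 - 268))*j = ((-22 + 92)/(379 - 268))*(-9) = (70/111)*(-9) = -210/37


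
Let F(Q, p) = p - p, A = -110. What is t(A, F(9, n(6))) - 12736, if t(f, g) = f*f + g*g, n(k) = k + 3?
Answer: -636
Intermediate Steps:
n(k) = 3 + k
F(Q, p) = 0
t(f, g) = f**2 + g**2
t(A, F(9, n(6))) - 12736 = ((-110)**2 + 0**2) - 12736 = (12100 + 0) - 12736 = 12100 - 12736 = -636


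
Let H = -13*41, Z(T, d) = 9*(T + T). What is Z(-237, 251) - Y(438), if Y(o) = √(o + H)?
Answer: -4266 - I*√95 ≈ -4266.0 - 9.7468*I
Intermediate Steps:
Z(T, d) = 18*T (Z(T, d) = 9*(2*T) = 18*T)
H = -533
Y(o) = √(-533 + o) (Y(o) = √(o - 533) = √(-533 + o))
Z(-237, 251) - Y(438) = 18*(-237) - √(-533 + 438) = -4266 - √(-95) = -4266 - I*√95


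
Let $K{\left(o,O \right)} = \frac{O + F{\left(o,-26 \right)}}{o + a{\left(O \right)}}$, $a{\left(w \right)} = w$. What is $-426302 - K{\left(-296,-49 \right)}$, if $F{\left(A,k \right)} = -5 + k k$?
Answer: $- \frac{147073568}{345} \approx -4.263 \cdot 10^{5}$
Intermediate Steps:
$F{\left(A,k \right)} = -5 + k^{2}$
$K{\left(o,O \right)} = \frac{671 + O}{O + o}$ ($K{\left(o,O \right)} = \frac{O - \left(5 - \left(-26\right)^{2}\right)}{o + O} = \frac{O + \left(-5 + 676\right)}{O + o} = \frac{O + 671}{O + o} = \frac{671 + O}{O + o}$)
$-426302 - K{\left(-296,-49 \right)} = -426302 - \frac{671 - 49}{-49 - 296} = -426302 - \frac{1}{-345} \cdot 622 = -426302 - \left(- \frac{1}{345}\right) 622 = -426302 - - \frac{622}{345} = -426302 + \frac{622}{345} = - \frac{147073568}{345}$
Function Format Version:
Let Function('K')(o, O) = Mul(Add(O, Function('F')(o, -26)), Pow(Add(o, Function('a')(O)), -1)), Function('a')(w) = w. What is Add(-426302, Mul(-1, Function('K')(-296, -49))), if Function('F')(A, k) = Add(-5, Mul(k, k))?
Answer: Rational(-147073568, 345) ≈ -4.2630e+5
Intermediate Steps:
Function('F')(A, k) = Add(-5, Pow(k, 2))
Function('K')(o, O) = Mul(Pow(Add(O, o), -1), Add(671, O)) (Function('K')(o, O) = Mul(Add(O, Add(-5, Pow(-26, 2))), Pow(Add(o, O), -1)) = Mul(Add(O, Add(-5, 676)), Pow(Add(O, o), -1)) = Mul(Add(O, 671), Pow(Add(O, o), -1)) = Mul(Add(671, O), Pow(Add(O, o), -1)) = Mul(Pow(Add(O, o), -1), Add(671, O)))
Add(-426302, Mul(-1, Function('K')(-296, -49))) = Add(-426302, Mul(-1, Mul(Pow(Add(-49, -296), -1), Add(671, -49)))) = Add(-426302, Mul(-1, Mul(Pow(-345, -1), 622))) = Add(-426302, Mul(-1, Mul(Rational(-1, 345), 622))) = Add(-426302, Mul(-1, Rational(-622, 345))) = Add(-426302, Rational(622, 345)) = Rational(-147073568, 345)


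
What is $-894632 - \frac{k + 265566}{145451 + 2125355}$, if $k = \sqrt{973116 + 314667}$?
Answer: $- \frac{1015767989479}{1135403} - \frac{3 \sqrt{143087}}{2270806} \approx -8.9463 \cdot 10^{5}$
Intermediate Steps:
$k = 3 \sqrt{143087}$ ($k = \sqrt{1287783} = 3 \sqrt{143087} \approx 1134.8$)
$-894632 - \frac{k + 265566}{145451 + 2125355} = -894632 - \frac{3 \sqrt{143087} + 265566}{145451 + 2125355} = -894632 - \frac{265566 + 3 \sqrt{143087}}{2270806} = -894632 - \left(265566 + 3 \sqrt{143087}\right) \frac{1}{2270806} = -894632 - \left(\frac{132783}{1135403} + \frac{3 \sqrt{143087}}{2270806}\right) = - \frac{1015767989479}{1135403} - \frac{3 \sqrt{143087}}{2270806}$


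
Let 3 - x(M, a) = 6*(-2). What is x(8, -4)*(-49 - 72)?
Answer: -1815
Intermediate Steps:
x(M, a) = 15 (x(M, a) = 3 - 6*(-2) = 3 - 1*(-12) = 3 + 12 = 15)
x(8, -4)*(-49 - 72) = 15*(-49 - 72) = 15*(-121) = -1815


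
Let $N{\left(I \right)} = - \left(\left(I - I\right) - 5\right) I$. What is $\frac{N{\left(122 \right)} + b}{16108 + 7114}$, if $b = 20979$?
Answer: $\frac{21589}{23222} \approx 0.92968$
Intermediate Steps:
$N{\left(I \right)} = 5 I$ ($N{\left(I \right)} = - \left(0 - 5\right) I = - \left(-5\right) I = 5 I$)
$\frac{N{\left(122 \right)} + b}{16108 + 7114} = \frac{5 \cdot 122 + 20979}{16108 + 7114} = \frac{610 + 20979}{23222} = 21589 \cdot \frac{1}{23222} = \frac{21589}{23222}$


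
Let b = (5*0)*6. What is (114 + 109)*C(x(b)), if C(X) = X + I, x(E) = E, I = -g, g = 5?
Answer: -1115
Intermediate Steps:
I = -5 (I = -1*5 = -5)
b = 0 (b = 0*6 = 0)
C(X) = -5 + X (C(X) = X - 5 = -5 + X)
(114 + 109)*C(x(b)) = (114 + 109)*(-5 + 0) = 223*(-5) = -1115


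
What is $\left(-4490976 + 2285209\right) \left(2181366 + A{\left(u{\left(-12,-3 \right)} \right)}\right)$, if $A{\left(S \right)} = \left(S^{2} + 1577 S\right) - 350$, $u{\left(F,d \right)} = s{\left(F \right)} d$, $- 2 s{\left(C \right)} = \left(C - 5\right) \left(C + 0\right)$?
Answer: $-6081771653138$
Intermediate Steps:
$s{\left(C \right)} = - \frac{C \left(-5 + C\right)}{2}$ ($s{\left(C \right)} = - \frac{\left(C - 5\right) \left(C + 0\right)}{2} = - \frac{\left(-5 + C\right) C}{2} = - \frac{C \left(-5 + C\right)}{2}$)
$u{\left(F,d \right)} = \frac{F d \left(5 - F\right)}{2}$ ($u{\left(F,d \right)} = \frac{F \left(5 - F\right)}{2} d = \frac{F d \left(5 - F\right)}{2}$)
$A{\left(S \right)} = -350 + S^{2} + 1577 S$
$\left(-4490976 + 2285209\right) \left(2181366 + A{\left(u{\left(-12,-3 \right)} \right)}\right) = \left(-4490976 + 2285209\right) \left(2181366 + \left(-350 + \left(\frac{1}{2} \left(-12\right) \left(-3\right) \left(5 - -12\right)\right)^{2} + 1577 \cdot \frac{1}{2} \left(-12\right) \left(-3\right) \left(5 - -12\right)\right)\right) = - 2205767 \left(2181366 + \left(-350 + \left(\frac{1}{2} \left(-12\right) \left(-3\right) \left(5 + 12\right)\right)^{2} + 1577 \cdot \frac{1}{2} \left(-12\right) \left(-3\right) \left(5 + 12\right)\right)\right) = - 2205767 \left(2181366 + \left(-350 + \left(\frac{1}{2} \left(-12\right) \left(-3\right) 17\right)^{2} + 1577 \cdot \frac{1}{2} \left(-12\right) \left(-3\right) 17\right)\right) = - 2205767 \left(2181366 + \left(-350 + 306^{2} + 1577 \cdot 306\right)\right) = - 2205767 \left(2181366 + \left(-350 + 93636 + 482562\right)\right) = - 2205767 \left(2181366 + 575848\right) = \left(-2205767\right) 2757214 = -6081771653138$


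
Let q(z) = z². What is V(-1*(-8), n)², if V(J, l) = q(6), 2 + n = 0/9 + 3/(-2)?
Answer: 1296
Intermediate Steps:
n = -7/2 (n = -2 + (0/9 + 3/(-2)) = -2 + (0*(⅑) + 3*(-½)) = -2 + (0 - 3/2) = -2 - 3/2 = -7/2 ≈ -3.5000)
V(J, l) = 36 (V(J, l) = 6² = 36)
V(-1*(-8), n)² = 36² = 1296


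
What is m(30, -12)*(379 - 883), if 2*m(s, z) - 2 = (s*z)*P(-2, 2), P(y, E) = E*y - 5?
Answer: -816984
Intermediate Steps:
P(y, E) = -5 + E*y
m(s, z) = 1 - 9*s*z/2 (m(s, z) = 1 + ((s*z)*(-5 + 2*(-2)))/2 = 1 + ((s*z)*(-5 - 4))/2 = 1 + ((s*z)*(-9))/2 = 1 + (-9*s*z)/2 = 1 - 9*s*z/2)
m(30, -12)*(379 - 883) = (1 - 9/2*30*(-12))*(379 - 883) = (1 + 1620)*(-504) = 1621*(-504) = -816984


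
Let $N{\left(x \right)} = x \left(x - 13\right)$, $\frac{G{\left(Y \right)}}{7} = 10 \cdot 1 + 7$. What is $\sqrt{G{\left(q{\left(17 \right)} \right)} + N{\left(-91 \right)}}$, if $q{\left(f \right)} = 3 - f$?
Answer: $37 \sqrt{7} \approx 97.893$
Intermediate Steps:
$G{\left(Y \right)} = 119$ ($G{\left(Y \right)} = 7 \left(10 \cdot 1 + 7\right) = 7 \left(10 + 7\right) = 7 \cdot 17 = 119$)
$N{\left(x \right)} = x \left(-13 + x\right)$
$\sqrt{G{\left(q{\left(17 \right)} \right)} + N{\left(-91 \right)}} = \sqrt{119 - 91 \left(-13 - 91\right)} = \sqrt{119 - -9464} = \sqrt{119 + 9464} = \sqrt{9583} = 37 \sqrt{7}$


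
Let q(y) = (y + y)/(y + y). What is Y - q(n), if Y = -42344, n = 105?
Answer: -42345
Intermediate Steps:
q(y) = 1 (q(y) = (2*y)/((2*y)) = (2*y)*(1/(2*y)) = 1)
Y - q(n) = -42344 - 1*1 = -42344 - 1 = -42345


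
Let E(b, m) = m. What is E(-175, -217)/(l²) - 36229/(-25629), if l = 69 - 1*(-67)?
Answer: 664530091/474033984 ≈ 1.4019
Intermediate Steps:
l = 136 (l = 69 + 67 = 136)
E(-175, -217)/(l²) - 36229/(-25629) = -217/(136²) - 36229/(-25629) = -217/18496 - 36229*(-1/25629) = -217*1/18496 + 36229/25629 = -217/18496 + 36229/25629 = 664530091/474033984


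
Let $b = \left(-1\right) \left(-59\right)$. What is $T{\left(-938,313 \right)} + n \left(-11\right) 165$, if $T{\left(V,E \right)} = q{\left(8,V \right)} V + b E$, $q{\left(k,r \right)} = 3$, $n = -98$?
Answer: $193523$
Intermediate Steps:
$b = 59$
$T{\left(V,E \right)} = 3 V + 59 E$
$T{\left(-938,313 \right)} + n \left(-11\right) 165 = \left(3 \left(-938\right) + 59 \cdot 313\right) + \left(-98\right) \left(-11\right) 165 = \left(-2814 + 18467\right) + 1078 \cdot 165 = 15653 + 177870 = 193523$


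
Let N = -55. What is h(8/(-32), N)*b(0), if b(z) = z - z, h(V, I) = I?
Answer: 0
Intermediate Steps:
b(z) = 0
h(8/(-32), N)*b(0) = -55*0 = 0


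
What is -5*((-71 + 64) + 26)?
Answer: -95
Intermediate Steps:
-5*((-71 + 64) + 26) = -5*(-7 + 26) = -5*19 = -95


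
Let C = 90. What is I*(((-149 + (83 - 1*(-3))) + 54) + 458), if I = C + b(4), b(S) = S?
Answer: 42206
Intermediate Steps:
I = 94 (I = 90 + 4 = 94)
I*(((-149 + (83 - 1*(-3))) + 54) + 458) = 94*(((-149 + (83 - 1*(-3))) + 54) + 458) = 94*(((-149 + (83 + 3)) + 54) + 458) = 94*(((-149 + 86) + 54) + 458) = 94*((-63 + 54) + 458) = 94*(-9 + 458) = 94*449 = 42206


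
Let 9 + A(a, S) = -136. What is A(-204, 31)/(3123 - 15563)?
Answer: 29/2488 ≈ 0.011656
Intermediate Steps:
A(a, S) = -145 (A(a, S) = -9 - 136 = -145)
A(-204, 31)/(3123 - 15563) = -145/(3123 - 15563) = -145/(-12440) = -145*(-1/12440) = 29/2488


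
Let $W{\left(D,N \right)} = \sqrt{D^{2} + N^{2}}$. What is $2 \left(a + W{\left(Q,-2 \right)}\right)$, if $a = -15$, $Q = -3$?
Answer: $-30 + 2 \sqrt{13} \approx -22.789$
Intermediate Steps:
$2 \left(a + W{\left(Q,-2 \right)}\right) = 2 \left(-15 + \sqrt{\left(-3\right)^{2} + \left(-2\right)^{2}}\right) = 2 \left(-15 + \sqrt{9 + 4}\right) = 2 \left(-15 + \sqrt{13}\right) = -30 + 2 \sqrt{13}$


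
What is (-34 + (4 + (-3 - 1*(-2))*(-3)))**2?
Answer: 729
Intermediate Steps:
(-34 + (4 + (-3 - 1*(-2))*(-3)))**2 = (-34 + (4 + (-3 + 2)*(-3)))**2 = (-34 + (4 - 1*(-3)))**2 = (-34 + (4 + 3))**2 = (-34 + 7)**2 = (-27)**2 = 729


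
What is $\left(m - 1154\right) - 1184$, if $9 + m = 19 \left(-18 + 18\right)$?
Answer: $-2347$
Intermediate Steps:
$m = -9$ ($m = -9 + 19 \left(-18 + 18\right) = -9 + 19 \cdot 0 = -9 + 0 = -9$)
$\left(m - 1154\right) - 1184 = \left(-9 - 1154\right) - 1184 = -1163 - 1184 = -2347$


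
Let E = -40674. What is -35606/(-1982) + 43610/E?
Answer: 340450856/20153967 ≈ 16.892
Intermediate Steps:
-35606/(-1982) + 43610/E = -35606/(-1982) + 43610/(-40674) = -35606*(-1/1982) + 43610*(-1/40674) = 17803/991 - 21805/20337 = 340450856/20153967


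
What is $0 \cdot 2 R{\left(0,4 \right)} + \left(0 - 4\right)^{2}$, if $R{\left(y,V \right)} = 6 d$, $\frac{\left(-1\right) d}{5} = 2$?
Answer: $16$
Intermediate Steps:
$d = -10$ ($d = \left(-5\right) 2 = -10$)
$R{\left(y,V \right)} = -60$ ($R{\left(y,V \right)} = 6 \left(-10\right) = -60$)
$0 \cdot 2 R{\left(0,4 \right)} + \left(0 - 4\right)^{2} = 0 \cdot 2 \left(-60\right) + \left(0 - 4\right)^{2} = 0 \left(-60\right) + \left(-4\right)^{2} = 0 + 16 = 16$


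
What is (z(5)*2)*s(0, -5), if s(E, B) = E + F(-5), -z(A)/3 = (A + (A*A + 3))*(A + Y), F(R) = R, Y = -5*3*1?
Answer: -9900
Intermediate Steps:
Y = -15 (Y = -15*1 = -15)
z(A) = -3*(-15 + A)*(3 + A + A**2) (z(A) = -3*(A + (A*A + 3))*(A - 15) = -3*(A + (A**2 + 3))*(-15 + A) = -3*(A + (3 + A**2))*(-15 + A) = -3*(3 + A + A**2)*(-15 + A) = -3*(-15 + A)*(3 + A + A**2))
s(E, B) = -5 + E (s(E, B) = E - 5 = -5 + E)
(z(5)*2)*s(0, -5) = ((135 - 3*5**3 + 36*5 + 42*5**2)*2)*(-5 + 0) = ((135 - 3*125 + 180 + 42*25)*2)*(-5) = ((135 - 375 + 180 + 1050)*2)*(-5) = (990*2)*(-5) = 1980*(-5) = -9900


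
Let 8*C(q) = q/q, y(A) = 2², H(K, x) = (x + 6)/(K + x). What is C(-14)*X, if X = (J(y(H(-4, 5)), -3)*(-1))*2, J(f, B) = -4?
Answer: 1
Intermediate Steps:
H(K, x) = (6 + x)/(K + x)
y(A) = 4
C(q) = ⅛ (C(q) = (q/q)/8 = (⅛)*1 = ⅛)
X = 8 (X = -4*(-1)*2 = 4*2 = 8)
C(-14)*X = (⅛)*8 = 1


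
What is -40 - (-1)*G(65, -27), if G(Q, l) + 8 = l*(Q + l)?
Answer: -1074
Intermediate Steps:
G(Q, l) = -8 + l*(Q + l)
-40 - (-1)*G(65, -27) = -40 - (-1)*(-8 + (-27)² + 65*(-27)) = -40 - (-1)*(-8 + 729 - 1755) = -40 - (-1)*(-1034) = -40 - 1*1034 = -40 - 1034 = -1074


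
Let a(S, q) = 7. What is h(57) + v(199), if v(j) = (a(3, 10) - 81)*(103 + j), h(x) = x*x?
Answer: -19099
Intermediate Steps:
h(x) = x²
v(j) = -7622 - 74*j (v(j) = (7 - 81)*(103 + j) = -74*(103 + j) = -7622 - 74*j)
h(57) + v(199) = 57² + (-7622 - 74*199) = 3249 + (-7622 - 14726) = 3249 - 22348 = -19099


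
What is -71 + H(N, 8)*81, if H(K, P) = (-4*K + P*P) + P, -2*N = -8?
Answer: 4465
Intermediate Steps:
N = 4 (N = -1/2*(-8) = 4)
H(K, P) = P + P**2 - 4*K (H(K, P) = (-4*K + P**2) + P = (P**2 - 4*K) + P = P + P**2 - 4*K)
-71 + H(N, 8)*81 = -71 + (8 + 8**2 - 4*4)*81 = -71 + (8 + 64 - 16)*81 = -71 + 56*81 = -71 + 4536 = 4465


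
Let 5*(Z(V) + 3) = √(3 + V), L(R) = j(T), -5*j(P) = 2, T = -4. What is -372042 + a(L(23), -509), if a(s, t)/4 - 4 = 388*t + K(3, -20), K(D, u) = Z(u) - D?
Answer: -1162018 + 4*I*√17/5 ≈ -1.162e+6 + 3.2985*I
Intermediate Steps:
j(P) = -⅖ (j(P) = -⅕*2 = -⅖)
L(R) = -⅖
Z(V) = -3 + √(3 + V)/5
K(D, u) = -3 - D + √(3 + u)/5 (K(D, u) = (-3 + √(3 + u)/5) - D = -3 - D + √(3 + u)/5)
a(s, t) = -8 + 1552*t + 4*I*√17/5 (a(s, t) = 16 + 4*(388*t + (-3 - 1*3 + √(3 - 20)/5)) = 16 + 4*(388*t + (-3 - 3 + √(-17)/5)) = 16 + 4*(388*t + (-3 - 3 + (I*√17)/5)) = 16 + 4*(388*t + (-3 - 3 + I*√17/5)) = 16 + 4*(388*t + (-6 + I*√17/5)) = 16 + 4*(-6 + 388*t + I*√17/5) = 16 + (-24 + 1552*t + 4*I*√17/5) = -8 + 1552*t + 4*I*√17/5)
-372042 + a(L(23), -509) = -372042 + (-8 + 1552*(-509) + 4*I*√17/5) = -372042 + (-8 - 789968 + 4*I*√17/5) = -372042 + (-789976 + 4*I*√17/5) = -1162018 + 4*I*√17/5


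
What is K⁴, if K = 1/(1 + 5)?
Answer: 1/1296 ≈ 0.00077160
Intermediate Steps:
K = ⅙ (K = 1/6 = ⅙ ≈ 0.16667)
K⁴ = (⅙)⁴ = 1/1296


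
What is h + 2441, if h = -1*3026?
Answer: -585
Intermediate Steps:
h = -3026
h + 2441 = -3026 + 2441 = -585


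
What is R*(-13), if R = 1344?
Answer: -17472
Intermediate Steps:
R*(-13) = 1344*(-13) = -17472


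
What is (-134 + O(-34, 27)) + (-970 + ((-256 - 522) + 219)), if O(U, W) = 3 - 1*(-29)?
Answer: -1631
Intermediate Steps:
O(U, W) = 32 (O(U, W) = 3 + 29 = 32)
(-134 + O(-34, 27)) + (-970 + ((-256 - 522) + 219)) = (-134 + 32) + (-970 + ((-256 - 522) + 219)) = -102 + (-970 + (-778 + 219)) = -102 + (-970 - 559) = -102 - 1529 = -1631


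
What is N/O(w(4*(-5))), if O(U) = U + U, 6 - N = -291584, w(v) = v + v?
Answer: -29159/8 ≈ -3644.9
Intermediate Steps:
w(v) = 2*v
N = 291590 (N = 6 - 1*(-291584) = 6 + 291584 = 291590)
O(U) = 2*U
N/O(w(4*(-5))) = 291590/((2*(2*(4*(-5))))) = 291590/((2*(2*(-20)))) = 291590/((2*(-40))) = 291590/(-80) = 291590*(-1/80) = -29159/8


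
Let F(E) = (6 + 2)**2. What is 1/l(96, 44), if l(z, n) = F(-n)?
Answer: 1/64 ≈ 0.015625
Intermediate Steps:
F(E) = 64 (F(E) = 8**2 = 64)
l(z, n) = 64
1/l(96, 44) = 1/64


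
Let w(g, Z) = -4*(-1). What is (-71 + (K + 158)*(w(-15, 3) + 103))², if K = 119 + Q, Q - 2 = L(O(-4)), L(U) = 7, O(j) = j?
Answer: 932141961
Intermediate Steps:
w(g, Z) = 4
Q = 9 (Q = 2 + 7 = 9)
K = 128 (K = 119 + 9 = 128)
(-71 + (K + 158)*(w(-15, 3) + 103))² = (-71 + (128 + 158)*(4 + 103))² = (-71 + 286*107)² = (-71 + 30602)² = 30531² = 932141961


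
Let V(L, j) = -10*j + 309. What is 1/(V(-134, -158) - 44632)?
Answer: -1/42743 ≈ -2.3396e-5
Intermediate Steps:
V(L, j) = 309 - 10*j
1/(V(-134, -158) - 44632) = 1/((309 - 10*(-158)) - 44632) = 1/((309 + 1580) - 44632) = 1/(1889 - 44632) = 1/(-42743) = -1/42743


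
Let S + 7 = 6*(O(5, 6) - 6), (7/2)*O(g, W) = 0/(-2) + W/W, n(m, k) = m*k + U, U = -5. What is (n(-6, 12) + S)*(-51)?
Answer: 42228/7 ≈ 6032.6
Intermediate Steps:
n(m, k) = -5 + k*m (n(m, k) = m*k - 5 = k*m - 5 = -5 + k*m)
O(g, W) = 2/7 (O(g, W) = 2*(0/(-2) + W/W)/7 = 2*(0*(-½) + 1)/7 = 2*(0 + 1)/7 = (2/7)*1 = 2/7)
S = -289/7 (S = -7 + 6*(2/7 - 6) = -7 + 6*(-40/7) = -7 - 240/7 = -289/7 ≈ -41.286)
(n(-6, 12) + S)*(-51) = ((-5 + 12*(-6)) - 289/7)*(-51) = ((-5 - 72) - 289/7)*(-51) = (-77 - 289/7)*(-51) = -828/7*(-51) = 42228/7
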